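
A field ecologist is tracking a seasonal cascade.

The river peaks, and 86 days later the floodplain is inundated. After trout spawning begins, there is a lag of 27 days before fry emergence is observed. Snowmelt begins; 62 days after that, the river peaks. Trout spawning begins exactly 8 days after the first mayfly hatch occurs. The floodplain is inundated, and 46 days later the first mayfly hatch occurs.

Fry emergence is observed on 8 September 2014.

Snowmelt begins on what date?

Fry emergence is observed: Sep 8, 2014.
Trout spawning begins: Sep 8, 2014 − 27 days = Aug 12, 2014.
The first mayfly hatch occurs: Aug 12, 2014 − 8 days = Aug 4, 2014.
The floodplain is inundated: Aug 4, 2014 − 46 days = Jun 19, 2014.
The river peaks: Jun 19, 2014 − 86 days = Mar 25, 2014.
Snowmelt begins: Mar 25, 2014 − 62 days = Jan 22, 2014.

22 January 2014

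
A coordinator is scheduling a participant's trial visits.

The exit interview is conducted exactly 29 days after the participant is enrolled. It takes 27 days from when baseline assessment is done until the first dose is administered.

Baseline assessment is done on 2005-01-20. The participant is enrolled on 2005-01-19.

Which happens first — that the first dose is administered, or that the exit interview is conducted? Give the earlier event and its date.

Baseline assessment is done: Jan 20, 2005.
The first dose is administered: Jan 20, 2005 + 27 days = Feb 16, 2005.
The participant is enrolled: Jan 19, 2005.
The exit interview is conducted: Jan 19, 2005 + 29 days = Feb 17, 2005.
Comparing: the first dose is administered on Feb 16, 2005 vs the exit interview is conducted on Feb 17, 2005. Earlier: the first dose is administered.

The first dose is administered — 2005-02-16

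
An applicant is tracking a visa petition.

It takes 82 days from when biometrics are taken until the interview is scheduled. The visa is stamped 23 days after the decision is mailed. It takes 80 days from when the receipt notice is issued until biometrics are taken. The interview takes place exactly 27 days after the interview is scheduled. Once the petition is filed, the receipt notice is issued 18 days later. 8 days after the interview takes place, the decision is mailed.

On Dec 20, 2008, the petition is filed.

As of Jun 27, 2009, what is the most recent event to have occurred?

The interview is scheduled

The petition is filed: Dec 20, 2008.
The receipt notice is issued: Dec 20, 2008 + 18 days = Jan 7, 2009.
Biometrics are taken: Jan 7, 2009 + 80 days = Mar 28, 2009.
The interview is scheduled: Mar 28, 2009 + 82 days = Jun 18, 2009.
The interview takes place: Jun 18, 2009 + 27 days = Jul 15, 2009.
The decision is mailed: Jul 15, 2009 + 8 days = Jul 23, 2009.
The visa is stamped: Jul 23, 2009 + 23 days = Aug 15, 2009.
Jun 27, 2009 falls between when the interview is scheduled (Jun 18, 2009) and when the interview takes place (Jul 15, 2009).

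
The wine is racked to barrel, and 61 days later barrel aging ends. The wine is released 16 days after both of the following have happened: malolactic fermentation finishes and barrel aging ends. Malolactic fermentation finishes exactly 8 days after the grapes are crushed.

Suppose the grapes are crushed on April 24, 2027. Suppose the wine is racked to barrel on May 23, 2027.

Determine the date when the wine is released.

August 8, 2027

The grapes are crushed: Apr 24, 2027.
Malolactic fermentation finishes: Apr 24, 2027 + 8 days = May 2, 2027.
The wine is racked to barrel: May 23, 2027.
Barrel aging ends: May 23, 2027 + 61 days = Jul 23, 2027.
Both prerequisites met — malolactic fermentation finishes (May 2, 2027), barrel aging ends (Jul 23, 2027); the later is Jul 23, 2027.
The wine is released: Jul 23, 2027 + 16 days = Aug 8, 2027.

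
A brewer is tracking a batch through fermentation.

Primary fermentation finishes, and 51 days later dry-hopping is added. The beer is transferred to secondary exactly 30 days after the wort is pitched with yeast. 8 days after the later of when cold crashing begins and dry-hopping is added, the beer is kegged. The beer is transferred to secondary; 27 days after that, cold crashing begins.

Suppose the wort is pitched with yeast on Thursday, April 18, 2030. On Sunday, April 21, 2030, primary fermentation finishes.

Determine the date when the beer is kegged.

The wort is pitched with yeast: Apr 18, 2030.
The beer is transferred to secondary: Apr 18, 2030 + 30 days = May 18, 2030.
Cold crashing begins: May 18, 2030 + 27 days = Jun 14, 2030.
Primary fermentation finishes: Apr 21, 2030.
Dry-hopping is added: Apr 21, 2030 + 51 days = Jun 11, 2030.
Both prerequisites met — cold crashing begins (Jun 14, 2030), dry-hopping is added (Jun 11, 2030); the later is Jun 14, 2030.
The beer is kegged: Jun 14, 2030 + 8 days = Jun 22, 2030.

Saturday, June 22, 2030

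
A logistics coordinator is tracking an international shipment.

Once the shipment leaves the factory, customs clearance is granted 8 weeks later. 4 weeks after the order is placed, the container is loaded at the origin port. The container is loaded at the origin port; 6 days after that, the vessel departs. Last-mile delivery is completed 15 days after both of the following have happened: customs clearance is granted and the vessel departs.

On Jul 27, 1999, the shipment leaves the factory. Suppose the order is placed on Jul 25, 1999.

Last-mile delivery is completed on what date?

Oct 6, 1999

The shipment leaves the factory: Jul 27, 1999.
Customs clearance is granted: Jul 27, 1999 + 8 weeks = Sep 21, 1999.
The order is placed: Jul 25, 1999.
The container is loaded at the origin port: Jul 25, 1999 + 4 weeks = Aug 22, 1999.
The vessel departs: Aug 22, 1999 + 6 days = Aug 28, 1999.
Both prerequisites met — customs clearance is granted (Sep 21, 1999), the vessel departs (Aug 28, 1999); the later is Sep 21, 1999.
Last-mile delivery is completed: Sep 21, 1999 + 15 days = Oct 6, 1999.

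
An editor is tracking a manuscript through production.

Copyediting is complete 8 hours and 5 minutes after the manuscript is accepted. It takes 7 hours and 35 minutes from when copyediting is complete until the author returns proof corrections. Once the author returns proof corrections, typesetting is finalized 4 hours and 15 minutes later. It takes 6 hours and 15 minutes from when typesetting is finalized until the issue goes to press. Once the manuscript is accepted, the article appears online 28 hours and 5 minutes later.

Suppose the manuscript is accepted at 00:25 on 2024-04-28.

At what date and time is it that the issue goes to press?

02:35 on 2024-04-29

The manuscript is accepted: 00:25 Apr 28, 2024.
Copyediting is complete: 00:25 Apr 28, 2024 + 8h05m = 08:30 Apr 28, 2024.
The author returns proof corrections: 08:30 Apr 28, 2024 + 7h35m = 16:05 Apr 28, 2024.
Typesetting is finalized: 16:05 Apr 28, 2024 + 4h15m = 20:20 Apr 28, 2024.
The issue goes to press: 20:20 Apr 28, 2024 + 6h15m = 02:35 Apr 29, 2024.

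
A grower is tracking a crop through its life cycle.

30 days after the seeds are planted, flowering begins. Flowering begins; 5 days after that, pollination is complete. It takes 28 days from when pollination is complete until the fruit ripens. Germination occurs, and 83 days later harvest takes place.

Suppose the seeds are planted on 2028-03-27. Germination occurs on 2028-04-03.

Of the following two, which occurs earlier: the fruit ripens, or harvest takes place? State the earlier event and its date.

The fruit ripens — 2028-05-29

The seeds are planted: Mar 27, 2028.
Flowering begins: Mar 27, 2028 + 30 days = Apr 26, 2028.
Pollination is complete: Apr 26, 2028 + 5 days = May 1, 2028.
The fruit ripens: May 1, 2028 + 28 days = May 29, 2028.
Germination occurs: Apr 3, 2028.
Harvest takes place: Apr 3, 2028 + 83 days = Jun 25, 2028.
Comparing: the fruit ripens on May 29, 2028 vs harvest takes place on Jun 25, 2028. Earlier: the fruit ripens.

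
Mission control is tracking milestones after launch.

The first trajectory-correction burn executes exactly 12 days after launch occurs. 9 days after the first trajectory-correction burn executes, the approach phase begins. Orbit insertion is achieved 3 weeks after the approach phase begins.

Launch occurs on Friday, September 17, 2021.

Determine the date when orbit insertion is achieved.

Launch occurs: Sep 17, 2021.
The first trajectory-correction burn executes: Sep 17, 2021 + 12 days = Sep 29, 2021.
The approach phase begins: Sep 29, 2021 + 9 days = Oct 8, 2021.
Orbit insertion is achieved: Oct 8, 2021 + 3 weeks = Oct 29, 2021.

Friday, October 29, 2021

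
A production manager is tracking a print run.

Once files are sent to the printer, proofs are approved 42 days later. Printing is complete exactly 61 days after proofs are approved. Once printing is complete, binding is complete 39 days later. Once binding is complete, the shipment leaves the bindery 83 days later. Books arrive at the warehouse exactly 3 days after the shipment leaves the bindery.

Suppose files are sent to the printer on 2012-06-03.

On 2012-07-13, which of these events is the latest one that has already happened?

Files are sent to the printer: Jun 3, 2012.
Proofs are approved: Jun 3, 2012 + 42 days = Jul 15, 2012.
Printing is complete: Jul 15, 2012 + 61 days = Sep 14, 2012.
Binding is complete: Sep 14, 2012 + 39 days = Oct 23, 2012.
The shipment leaves the bindery: Oct 23, 2012 + 83 days = Jan 14, 2013.
Books arrive at the warehouse: Jan 14, 2013 + 3 days = Jan 17, 2013.
Jul 13, 2012 falls between when files are sent to the printer (Jun 3, 2012) and when proofs are approved (Jul 15, 2012).

Files are sent to the printer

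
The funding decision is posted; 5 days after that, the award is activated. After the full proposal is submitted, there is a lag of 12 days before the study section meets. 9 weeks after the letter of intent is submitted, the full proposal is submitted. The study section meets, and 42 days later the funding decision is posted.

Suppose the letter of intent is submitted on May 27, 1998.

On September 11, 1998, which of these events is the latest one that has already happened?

The letter of intent is submitted: May 27, 1998.
The full proposal is submitted: May 27, 1998 + 9 weeks = Jul 29, 1998.
The study section meets: Jul 29, 1998 + 12 days = Aug 10, 1998.
The funding decision is posted: Aug 10, 1998 + 42 days = Sep 21, 1998.
The award is activated: Sep 21, 1998 + 5 days = Sep 26, 1998.
Sep 11, 1998 falls between when the study section meets (Aug 10, 1998) and when the funding decision is posted (Sep 21, 1998).

The study section meets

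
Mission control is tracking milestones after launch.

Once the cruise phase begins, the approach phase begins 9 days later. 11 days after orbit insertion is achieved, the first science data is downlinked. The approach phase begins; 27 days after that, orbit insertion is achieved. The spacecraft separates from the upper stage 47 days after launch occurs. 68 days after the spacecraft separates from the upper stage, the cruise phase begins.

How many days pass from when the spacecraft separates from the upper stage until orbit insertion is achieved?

Causal path: the spacecraft separates from the upper stage → the cruise phase begins → the approach phase begins → orbit insertion is achieved.
Total delay along the path: 68 + 9 + 27 = 104 days.

104 days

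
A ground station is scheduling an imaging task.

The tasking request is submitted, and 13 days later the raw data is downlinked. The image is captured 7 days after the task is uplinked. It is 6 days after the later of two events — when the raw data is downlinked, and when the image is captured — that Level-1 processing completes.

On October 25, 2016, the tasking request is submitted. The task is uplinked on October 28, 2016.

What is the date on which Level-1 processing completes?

The tasking request is submitted: Oct 25, 2016.
The raw data is downlinked: Oct 25, 2016 + 13 days = Nov 7, 2016.
The task is uplinked: Oct 28, 2016.
The image is captured: Oct 28, 2016 + 7 days = Nov 4, 2016.
Both prerequisites met — the raw data is downlinked (Nov 7, 2016), the image is captured (Nov 4, 2016); the later is Nov 7, 2016.
Level-1 processing completes: Nov 7, 2016 + 6 days = Nov 13, 2016.

November 13, 2016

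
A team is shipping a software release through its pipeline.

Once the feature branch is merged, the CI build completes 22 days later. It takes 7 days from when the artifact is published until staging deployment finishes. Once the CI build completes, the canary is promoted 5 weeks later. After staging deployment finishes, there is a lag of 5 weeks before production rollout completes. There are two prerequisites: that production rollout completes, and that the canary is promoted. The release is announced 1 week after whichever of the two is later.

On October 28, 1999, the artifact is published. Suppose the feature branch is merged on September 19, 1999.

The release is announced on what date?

The artifact is published: Oct 28, 1999.
Staging deployment finishes: Oct 28, 1999 + 7 days = Nov 4, 1999.
Production rollout completes: Nov 4, 1999 + 5 weeks = Dec 9, 1999.
The feature branch is merged: Sep 19, 1999.
The CI build completes: Sep 19, 1999 + 22 days = Oct 11, 1999.
The canary is promoted: Oct 11, 1999 + 5 weeks = Nov 15, 1999.
Both prerequisites met — production rollout completes (Dec 9, 1999), the canary is promoted (Nov 15, 1999); the later is Dec 9, 1999.
The release is announced: Dec 9, 1999 + 1 week = Dec 16, 1999.

December 16, 1999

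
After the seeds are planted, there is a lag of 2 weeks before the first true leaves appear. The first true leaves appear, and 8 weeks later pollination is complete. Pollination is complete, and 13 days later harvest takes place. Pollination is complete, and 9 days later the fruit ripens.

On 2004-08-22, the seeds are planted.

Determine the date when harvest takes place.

2004-11-13

The seeds are planted: Aug 22, 2004.
The first true leaves appear: Aug 22, 2004 + 2 weeks = Sep 5, 2004.
Pollination is complete: Sep 5, 2004 + 8 weeks = Oct 31, 2004.
Harvest takes place: Oct 31, 2004 + 13 days = Nov 13, 2004.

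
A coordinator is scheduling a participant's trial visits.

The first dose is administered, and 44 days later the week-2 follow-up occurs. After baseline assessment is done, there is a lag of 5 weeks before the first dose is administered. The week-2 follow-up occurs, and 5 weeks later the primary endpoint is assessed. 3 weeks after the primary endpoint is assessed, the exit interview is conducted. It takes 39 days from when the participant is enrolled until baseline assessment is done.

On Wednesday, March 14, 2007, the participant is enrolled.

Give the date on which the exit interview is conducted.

The participant is enrolled: Mar 14, 2007.
Baseline assessment is done: Mar 14, 2007 + 39 days = Apr 22, 2007.
The first dose is administered: Apr 22, 2007 + 5 weeks = May 27, 2007.
The week-2 follow-up occurs: May 27, 2007 + 44 days = Jul 10, 2007.
The primary endpoint is assessed: Jul 10, 2007 + 5 weeks = Aug 14, 2007.
The exit interview is conducted: Aug 14, 2007 + 3 weeks = Sep 4, 2007.

Tuesday, September 4, 2007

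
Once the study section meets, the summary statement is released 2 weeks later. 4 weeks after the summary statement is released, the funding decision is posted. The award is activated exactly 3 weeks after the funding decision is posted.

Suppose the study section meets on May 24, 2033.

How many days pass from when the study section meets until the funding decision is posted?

42 days

Causal path: the study section meets → the summary statement is released → the funding decision is posted.
Total delay along the path: 2 + 4 weeks = 6 weeks = 42 days.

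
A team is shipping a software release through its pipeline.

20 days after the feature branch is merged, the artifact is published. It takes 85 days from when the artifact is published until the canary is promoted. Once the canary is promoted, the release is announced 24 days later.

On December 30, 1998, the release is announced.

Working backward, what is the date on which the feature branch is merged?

The release is announced: Dec 30, 1998.
The canary is promoted: Dec 30, 1998 − 24 days = Dec 6, 1998.
The artifact is published: Dec 6, 1998 − 85 days = Sep 12, 1998.
The feature branch is merged: Sep 12, 1998 − 20 days = Aug 23, 1998.

August 23, 1998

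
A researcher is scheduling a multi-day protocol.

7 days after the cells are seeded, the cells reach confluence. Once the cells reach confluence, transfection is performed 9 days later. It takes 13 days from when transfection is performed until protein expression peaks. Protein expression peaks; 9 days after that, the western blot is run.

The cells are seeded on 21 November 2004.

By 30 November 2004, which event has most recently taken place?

The cells reach confluence

The cells are seeded: Nov 21, 2004.
The cells reach confluence: Nov 21, 2004 + 7 days = Nov 28, 2004.
Transfection is performed: Nov 28, 2004 + 9 days = Dec 7, 2004.
Protein expression peaks: Dec 7, 2004 + 13 days = Dec 20, 2004.
The western blot is run: Dec 20, 2004 + 9 days = Dec 29, 2004.
Nov 30, 2004 falls between when the cells reach confluence (Nov 28, 2004) and when transfection is performed (Dec 7, 2004).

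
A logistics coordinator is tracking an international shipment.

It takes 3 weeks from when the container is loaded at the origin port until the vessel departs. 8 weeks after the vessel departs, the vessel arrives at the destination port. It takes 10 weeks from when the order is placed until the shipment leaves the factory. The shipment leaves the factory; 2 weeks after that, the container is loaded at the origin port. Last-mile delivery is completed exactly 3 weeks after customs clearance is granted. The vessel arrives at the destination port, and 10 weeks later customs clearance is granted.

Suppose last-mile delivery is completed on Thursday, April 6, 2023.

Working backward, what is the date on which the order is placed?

Last-mile delivery is completed: Apr 6, 2023.
Customs clearance is granted: Apr 6, 2023 − 3 weeks = Mar 16, 2023.
The vessel arrives at the destination port: Mar 16, 2023 − 10 weeks = Jan 5, 2023.
The vessel departs: Jan 5, 2023 − 8 weeks = Nov 10, 2022.
The container is loaded at the origin port: Nov 10, 2022 − 3 weeks = Oct 20, 2022.
The shipment leaves the factory: Oct 20, 2022 − 2 weeks = Oct 6, 2022.
The order is placed: Oct 6, 2022 − 10 weeks = Jul 28, 2022.

Thursday, July 28, 2022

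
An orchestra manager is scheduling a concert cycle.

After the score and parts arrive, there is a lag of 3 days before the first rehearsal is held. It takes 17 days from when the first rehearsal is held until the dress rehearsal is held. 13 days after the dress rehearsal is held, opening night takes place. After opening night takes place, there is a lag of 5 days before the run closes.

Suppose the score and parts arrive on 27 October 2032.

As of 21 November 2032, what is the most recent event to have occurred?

The score and parts arrive: Oct 27, 2032.
The first rehearsal is held: Oct 27, 2032 + 3 days = Oct 30, 2032.
The dress rehearsal is held: Oct 30, 2032 + 17 days = Nov 16, 2032.
Opening night takes place: Nov 16, 2032 + 13 days = Nov 29, 2032.
The run closes: Nov 29, 2032 + 5 days = Dec 4, 2032.
Nov 21, 2032 falls between when the dress rehearsal is held (Nov 16, 2032) and when opening night takes place (Nov 29, 2032).

The dress rehearsal is held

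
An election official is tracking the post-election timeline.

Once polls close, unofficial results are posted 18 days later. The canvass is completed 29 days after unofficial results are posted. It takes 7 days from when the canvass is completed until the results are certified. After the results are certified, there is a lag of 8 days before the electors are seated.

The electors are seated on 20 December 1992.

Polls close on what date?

19 October 1992

The electors are seated: Dec 20, 1992.
The results are certified: Dec 20, 1992 − 8 days = Dec 12, 1992.
The canvass is completed: Dec 12, 1992 − 7 days = Dec 5, 1992.
Unofficial results are posted: Dec 5, 1992 − 29 days = Nov 6, 1992.
Polls close: Nov 6, 1992 − 18 days = Oct 19, 1992.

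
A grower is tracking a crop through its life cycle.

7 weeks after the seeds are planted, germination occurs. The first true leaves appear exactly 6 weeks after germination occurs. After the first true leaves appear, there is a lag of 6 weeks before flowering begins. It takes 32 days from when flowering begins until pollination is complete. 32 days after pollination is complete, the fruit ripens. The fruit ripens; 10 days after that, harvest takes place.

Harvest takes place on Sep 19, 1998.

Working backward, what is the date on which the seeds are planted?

Harvest takes place: Sep 19, 1998.
The fruit ripens: Sep 19, 1998 − 10 days = Sep 9, 1998.
Pollination is complete: Sep 9, 1998 − 32 days = Aug 8, 1998.
Flowering begins: Aug 8, 1998 − 32 days = Jul 7, 1998.
The first true leaves appear: Jul 7, 1998 − 6 weeks = May 26, 1998.
Germination occurs: May 26, 1998 − 6 weeks = Apr 14, 1998.
The seeds are planted: Apr 14, 1998 − 7 weeks = Feb 24, 1998.

Feb 24, 1998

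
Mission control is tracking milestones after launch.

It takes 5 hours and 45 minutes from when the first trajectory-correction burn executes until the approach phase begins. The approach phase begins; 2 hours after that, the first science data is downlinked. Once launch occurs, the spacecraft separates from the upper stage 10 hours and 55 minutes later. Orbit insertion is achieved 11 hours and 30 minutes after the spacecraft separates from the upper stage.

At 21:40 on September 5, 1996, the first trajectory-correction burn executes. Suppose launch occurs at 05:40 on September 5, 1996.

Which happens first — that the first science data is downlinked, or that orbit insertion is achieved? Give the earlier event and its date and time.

Orbit insertion is achieved — 04:05 on September 6, 1996

The first trajectory-correction burn executes: 21:40 Sep 5, 1996.
The approach phase begins: 21:40 Sep 5, 1996 + 5h45m = 03:25 Sep 6, 1996.
The first science data is downlinked: 03:25 Sep 6, 1996 + 2h = 05:25 Sep 6, 1996.
Launch occurs: 05:40 Sep 5, 1996.
The spacecraft separates from the upper stage: 05:40 Sep 5, 1996 + 10h55m = 16:35 Sep 5, 1996.
Orbit insertion is achieved: 16:35 Sep 5, 1996 + 11h30m = 04:05 Sep 6, 1996.
Comparing: the first science data is downlinked at 05:25 Sep 6, 1996 vs orbit insertion is achieved at 04:05 Sep 6, 1996. Earlier: orbit insertion is achieved.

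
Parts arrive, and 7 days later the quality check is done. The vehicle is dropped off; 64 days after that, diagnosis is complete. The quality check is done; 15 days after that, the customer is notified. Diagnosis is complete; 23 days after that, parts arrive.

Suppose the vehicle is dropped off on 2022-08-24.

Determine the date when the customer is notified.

The vehicle is dropped off: Aug 24, 2022.
Diagnosis is complete: Aug 24, 2022 + 64 days = Oct 27, 2022.
Parts arrive: Oct 27, 2022 + 23 days = Nov 19, 2022.
The quality check is done: Nov 19, 2022 + 7 days = Nov 26, 2022.
The customer is notified: Nov 26, 2022 + 15 days = Dec 11, 2022.

2022-12-11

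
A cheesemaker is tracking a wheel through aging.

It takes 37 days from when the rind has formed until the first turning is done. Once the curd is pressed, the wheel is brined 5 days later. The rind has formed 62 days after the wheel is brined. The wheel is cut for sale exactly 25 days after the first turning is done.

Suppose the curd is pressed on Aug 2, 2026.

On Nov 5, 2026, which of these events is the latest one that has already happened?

The curd is pressed: Aug 2, 2026.
The wheel is brined: Aug 2, 2026 + 5 days = Aug 7, 2026.
The rind has formed: Aug 7, 2026 + 62 days = Oct 8, 2026.
The first turning is done: Oct 8, 2026 + 37 days = Nov 14, 2026.
The wheel is cut for sale: Nov 14, 2026 + 25 days = Dec 9, 2026.
Nov 5, 2026 falls between when the rind has formed (Oct 8, 2026) and when the first turning is done (Nov 14, 2026).

The rind has formed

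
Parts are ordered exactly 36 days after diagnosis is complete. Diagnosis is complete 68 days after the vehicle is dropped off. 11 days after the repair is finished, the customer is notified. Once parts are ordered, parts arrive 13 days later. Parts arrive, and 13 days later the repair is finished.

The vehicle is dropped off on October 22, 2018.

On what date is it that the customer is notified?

March 12, 2019

The vehicle is dropped off: Oct 22, 2018.
Diagnosis is complete: Oct 22, 2018 + 68 days = Dec 29, 2018.
Parts are ordered: Dec 29, 2018 + 36 days = Feb 3, 2019.
Parts arrive: Feb 3, 2019 + 13 days = Feb 16, 2019.
The repair is finished: Feb 16, 2019 + 13 days = Mar 1, 2019.
The customer is notified: Mar 1, 2019 + 11 days = Mar 12, 2019.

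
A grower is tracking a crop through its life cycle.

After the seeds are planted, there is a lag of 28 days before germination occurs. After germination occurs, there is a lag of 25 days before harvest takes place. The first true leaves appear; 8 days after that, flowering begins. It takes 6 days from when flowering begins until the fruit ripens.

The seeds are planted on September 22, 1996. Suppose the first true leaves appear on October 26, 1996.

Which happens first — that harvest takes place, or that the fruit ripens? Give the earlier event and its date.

The seeds are planted: Sep 22, 1996.
Germination occurs: Sep 22, 1996 + 28 days = Oct 20, 1996.
Harvest takes place: Oct 20, 1996 + 25 days = Nov 14, 1996.
The first true leaves appear: Oct 26, 1996.
Flowering begins: Oct 26, 1996 + 8 days = Nov 3, 1996.
The fruit ripens: Nov 3, 1996 + 6 days = Nov 9, 1996.
Comparing: harvest takes place on Nov 14, 1996 vs the fruit ripens on Nov 9, 1996. Earlier: the fruit ripens.

The fruit ripens — November 9, 1996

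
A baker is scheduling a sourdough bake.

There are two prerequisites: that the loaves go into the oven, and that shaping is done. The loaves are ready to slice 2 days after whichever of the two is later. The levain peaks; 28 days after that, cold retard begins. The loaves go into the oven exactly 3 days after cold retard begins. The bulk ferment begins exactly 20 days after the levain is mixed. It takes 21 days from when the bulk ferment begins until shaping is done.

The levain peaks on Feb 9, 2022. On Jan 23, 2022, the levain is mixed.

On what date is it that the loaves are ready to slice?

Mar 14, 2022

The levain peaks: Feb 9, 2022.
Cold retard begins: Feb 9, 2022 + 28 days = Mar 9, 2022.
The loaves go into the oven: Mar 9, 2022 + 3 days = Mar 12, 2022.
The levain is mixed: Jan 23, 2022.
The bulk ferment begins: Jan 23, 2022 + 20 days = Feb 12, 2022.
Shaping is done: Feb 12, 2022 + 21 days = Mar 5, 2022.
Both prerequisites met — the loaves go into the oven (Mar 12, 2022), shaping is done (Mar 5, 2022); the later is Mar 12, 2022.
The loaves are ready to slice: Mar 12, 2022 + 2 days = Mar 14, 2022.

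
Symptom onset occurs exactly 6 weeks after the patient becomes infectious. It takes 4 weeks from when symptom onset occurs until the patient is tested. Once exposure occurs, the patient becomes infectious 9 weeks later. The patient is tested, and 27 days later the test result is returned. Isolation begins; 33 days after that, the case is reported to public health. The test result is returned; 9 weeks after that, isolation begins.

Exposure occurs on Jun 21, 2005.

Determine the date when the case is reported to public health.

Exposure occurs: Jun 21, 2005.
The patient becomes infectious: Jun 21, 2005 + 9 weeks = Aug 23, 2005.
Symptom onset occurs: Aug 23, 2005 + 6 weeks = Oct 4, 2005.
The patient is tested: Oct 4, 2005 + 4 weeks = Nov 1, 2005.
The test result is returned: Nov 1, 2005 + 27 days = Nov 28, 2005.
Isolation begins: Nov 28, 2005 + 9 weeks = Jan 30, 2006.
The case is reported to public health: Jan 30, 2006 + 33 days = Mar 4, 2006.

Mar 4, 2006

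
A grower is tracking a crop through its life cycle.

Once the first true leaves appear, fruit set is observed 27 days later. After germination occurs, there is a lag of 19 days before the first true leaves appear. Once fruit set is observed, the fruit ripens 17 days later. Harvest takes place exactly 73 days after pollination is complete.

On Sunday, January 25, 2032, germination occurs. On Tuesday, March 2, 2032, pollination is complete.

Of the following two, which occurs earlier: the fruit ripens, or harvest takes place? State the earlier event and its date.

Germination occurs: Jan 25, 2032.
The first true leaves appear: Jan 25, 2032 + 19 days = Feb 13, 2032.
Fruit set is observed: Feb 13, 2032 + 27 days = Mar 11, 2032.
The fruit ripens: Mar 11, 2032 + 17 days = Mar 28, 2032.
Pollination is complete: Mar 2, 2032.
Harvest takes place: Mar 2, 2032 + 73 days = May 14, 2032.
Comparing: the fruit ripens on Mar 28, 2032 vs harvest takes place on May 14, 2032. Earlier: the fruit ripens.

The fruit ripens — Sunday, March 28, 2032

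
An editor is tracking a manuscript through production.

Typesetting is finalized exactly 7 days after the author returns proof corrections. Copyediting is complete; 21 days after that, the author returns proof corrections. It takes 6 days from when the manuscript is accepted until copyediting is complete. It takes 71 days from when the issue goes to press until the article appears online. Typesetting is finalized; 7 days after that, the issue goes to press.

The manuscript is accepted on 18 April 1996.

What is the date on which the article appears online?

The manuscript is accepted: Apr 18, 1996.
Copyediting is complete: Apr 18, 1996 + 6 days = Apr 24, 1996.
The author returns proof corrections: Apr 24, 1996 + 21 days = May 15, 1996.
Typesetting is finalized: May 15, 1996 + 7 days = May 22, 1996.
The issue goes to press: May 22, 1996 + 7 days = May 29, 1996.
The article appears online: May 29, 1996 + 71 days = Aug 8, 1996.

8 August 1996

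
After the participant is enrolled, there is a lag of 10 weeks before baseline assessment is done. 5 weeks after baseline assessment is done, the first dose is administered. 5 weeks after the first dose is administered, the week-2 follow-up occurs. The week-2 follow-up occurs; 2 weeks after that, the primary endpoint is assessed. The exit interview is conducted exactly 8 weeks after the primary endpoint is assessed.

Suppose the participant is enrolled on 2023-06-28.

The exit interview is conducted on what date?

2024-01-24

The participant is enrolled: Jun 28, 2023.
Baseline assessment is done: Jun 28, 2023 + 10 weeks = Sep 6, 2023.
The first dose is administered: Sep 6, 2023 + 5 weeks = Oct 11, 2023.
The week-2 follow-up occurs: Oct 11, 2023 + 5 weeks = Nov 15, 2023.
The primary endpoint is assessed: Nov 15, 2023 + 2 weeks = Nov 29, 2023.
The exit interview is conducted: Nov 29, 2023 + 8 weeks = Jan 24, 2024.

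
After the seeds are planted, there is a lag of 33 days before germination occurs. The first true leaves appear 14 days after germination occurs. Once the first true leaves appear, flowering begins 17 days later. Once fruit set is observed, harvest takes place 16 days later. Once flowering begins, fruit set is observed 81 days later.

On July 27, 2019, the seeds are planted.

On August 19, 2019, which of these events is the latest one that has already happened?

The seeds are planted: Jul 27, 2019.
Germination occurs: Jul 27, 2019 + 33 days = Aug 29, 2019.
The first true leaves appear: Aug 29, 2019 + 14 days = Sep 12, 2019.
Flowering begins: Sep 12, 2019 + 17 days = Sep 29, 2019.
Fruit set is observed: Sep 29, 2019 + 81 days = Dec 19, 2019.
Harvest takes place: Dec 19, 2019 + 16 days = Jan 4, 2020.
Aug 19, 2019 falls between when the seeds are planted (Jul 27, 2019) and when germination occurs (Aug 29, 2019).

The seeds are planted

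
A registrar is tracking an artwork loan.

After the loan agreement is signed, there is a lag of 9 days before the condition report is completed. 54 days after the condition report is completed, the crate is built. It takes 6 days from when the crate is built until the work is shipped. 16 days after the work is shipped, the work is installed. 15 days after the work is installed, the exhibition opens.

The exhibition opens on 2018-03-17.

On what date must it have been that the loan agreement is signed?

The exhibition opens: Mar 17, 2018.
The work is installed: Mar 17, 2018 − 15 days = Mar 2, 2018.
The work is shipped: Mar 2, 2018 − 16 days = Feb 14, 2018.
The crate is built: Feb 14, 2018 − 6 days = Feb 8, 2018.
The condition report is completed: Feb 8, 2018 − 54 days = Dec 16, 2017.
The loan agreement is signed: Dec 16, 2017 − 9 days = Dec 7, 2017.

2017-12-07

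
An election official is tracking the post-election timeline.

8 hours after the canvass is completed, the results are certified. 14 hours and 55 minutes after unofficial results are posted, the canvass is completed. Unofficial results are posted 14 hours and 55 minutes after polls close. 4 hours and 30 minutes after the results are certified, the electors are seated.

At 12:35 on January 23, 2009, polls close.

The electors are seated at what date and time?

Polls close: 12:35 Jan 23, 2009.
Unofficial results are posted: 12:35 Jan 23, 2009 + 14h55m = 03:30 Jan 24, 2009.
The canvass is completed: 03:30 Jan 24, 2009 + 14h55m = 18:25 Jan 24, 2009.
The results are certified: 18:25 Jan 24, 2009 + 8h = 02:25 Jan 25, 2009.
The electors are seated: 02:25 Jan 25, 2009 + 4h30m = 06:55 Jan 25, 2009.

06:55 on January 25, 2009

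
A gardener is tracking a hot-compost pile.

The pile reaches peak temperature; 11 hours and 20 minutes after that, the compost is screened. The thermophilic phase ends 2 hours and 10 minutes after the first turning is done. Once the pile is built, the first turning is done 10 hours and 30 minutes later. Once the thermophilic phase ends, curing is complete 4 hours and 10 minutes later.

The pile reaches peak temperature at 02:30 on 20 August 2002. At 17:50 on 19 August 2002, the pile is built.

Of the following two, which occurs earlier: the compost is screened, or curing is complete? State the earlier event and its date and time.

Curing is complete — 10:40 on 20 August 2002

The pile reaches peak temperature: 02:30 Aug 20, 2002.
The compost is screened: 02:30 Aug 20, 2002 + 11h20m = 13:50 Aug 20, 2002.
The pile is built: 17:50 Aug 19, 2002.
The first turning is done: 17:50 Aug 19, 2002 + 10h30m = 04:20 Aug 20, 2002.
The thermophilic phase ends: 04:20 Aug 20, 2002 + 2h10m = 06:30 Aug 20, 2002.
Curing is complete: 06:30 Aug 20, 2002 + 4h10m = 10:40 Aug 20, 2002.
Comparing: the compost is screened at 13:50 Aug 20, 2002 vs curing is complete at 10:40 Aug 20, 2002. Earlier: curing is complete.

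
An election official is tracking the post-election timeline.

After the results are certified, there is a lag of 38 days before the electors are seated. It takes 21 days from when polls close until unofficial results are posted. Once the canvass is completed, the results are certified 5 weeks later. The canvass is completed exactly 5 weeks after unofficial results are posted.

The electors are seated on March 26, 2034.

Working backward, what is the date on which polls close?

The electors are seated: Mar 26, 2034.
The results are certified: Mar 26, 2034 − 38 days = Feb 16, 2034.
The canvass is completed: Feb 16, 2034 − 5 weeks = Jan 12, 2034.
Unofficial results are posted: Jan 12, 2034 − 5 weeks = Dec 8, 2033.
Polls close: Dec 8, 2033 − 21 days = Nov 17, 2033.

November 17, 2033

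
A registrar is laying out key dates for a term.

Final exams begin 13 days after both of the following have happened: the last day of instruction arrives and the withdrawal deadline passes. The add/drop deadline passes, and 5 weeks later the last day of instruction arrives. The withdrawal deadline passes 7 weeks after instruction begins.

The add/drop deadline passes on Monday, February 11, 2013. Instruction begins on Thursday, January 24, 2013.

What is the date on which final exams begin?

The add/drop deadline passes: Feb 11, 2013.
The last day of instruction arrives: Feb 11, 2013 + 5 weeks = Mar 18, 2013.
Instruction begins: Jan 24, 2013.
The withdrawal deadline passes: Jan 24, 2013 + 7 weeks = Mar 14, 2013.
Both prerequisites met — the last day of instruction arrives (Mar 18, 2013), the withdrawal deadline passes (Mar 14, 2013); the later is Mar 18, 2013.
Final exams begin: Mar 18, 2013 + 13 days = Mar 31, 2013.

Sunday, March 31, 2013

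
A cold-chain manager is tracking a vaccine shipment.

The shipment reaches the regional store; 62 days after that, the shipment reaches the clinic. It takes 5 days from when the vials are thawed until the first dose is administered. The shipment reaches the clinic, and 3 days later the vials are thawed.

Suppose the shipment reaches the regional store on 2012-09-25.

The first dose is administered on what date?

The shipment reaches the regional store: Sep 25, 2012.
The shipment reaches the clinic: Sep 25, 2012 + 62 days = Nov 26, 2012.
The vials are thawed: Nov 26, 2012 + 3 days = Nov 29, 2012.
The first dose is administered: Nov 29, 2012 + 5 days = Dec 4, 2012.

2012-12-04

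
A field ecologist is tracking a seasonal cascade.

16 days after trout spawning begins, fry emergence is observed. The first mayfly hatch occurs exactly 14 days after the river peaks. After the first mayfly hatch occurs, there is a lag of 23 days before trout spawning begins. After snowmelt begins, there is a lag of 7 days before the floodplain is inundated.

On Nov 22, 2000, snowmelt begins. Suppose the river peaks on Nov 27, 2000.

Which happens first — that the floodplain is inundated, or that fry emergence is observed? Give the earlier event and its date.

The floodplain is inundated — Nov 29, 2000

Snowmelt begins: Nov 22, 2000.
The floodplain is inundated: Nov 22, 2000 + 7 days = Nov 29, 2000.
The river peaks: Nov 27, 2000.
The first mayfly hatch occurs: Nov 27, 2000 + 14 days = Dec 11, 2000.
Trout spawning begins: Dec 11, 2000 + 23 days = Jan 3, 2001.
Fry emergence is observed: Jan 3, 2001 + 16 days = Jan 19, 2001.
Comparing: the floodplain is inundated on Nov 29, 2000 vs fry emergence is observed on Jan 19, 2001. Earlier: the floodplain is inundated.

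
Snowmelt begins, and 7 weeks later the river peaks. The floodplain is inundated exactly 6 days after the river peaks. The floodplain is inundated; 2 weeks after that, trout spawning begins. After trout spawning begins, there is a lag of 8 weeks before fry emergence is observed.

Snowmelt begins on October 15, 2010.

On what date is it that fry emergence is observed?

Snowmelt begins: Oct 15, 2010.
The river peaks: Oct 15, 2010 + 7 weeks = Dec 3, 2010.
The floodplain is inundated: Dec 3, 2010 + 6 days = Dec 9, 2010.
Trout spawning begins: Dec 9, 2010 + 2 weeks = Dec 23, 2010.
Fry emergence is observed: Dec 23, 2010 + 8 weeks = Feb 17, 2011.

February 17, 2011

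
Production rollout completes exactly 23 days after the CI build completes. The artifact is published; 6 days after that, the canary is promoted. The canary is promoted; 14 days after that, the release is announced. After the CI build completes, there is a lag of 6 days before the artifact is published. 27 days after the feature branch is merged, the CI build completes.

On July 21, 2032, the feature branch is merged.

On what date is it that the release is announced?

September 12, 2032

The feature branch is merged: Jul 21, 2032.
The CI build completes: Jul 21, 2032 + 27 days = Aug 17, 2032.
The artifact is published: Aug 17, 2032 + 6 days = Aug 23, 2032.
The canary is promoted: Aug 23, 2032 + 6 days = Aug 29, 2032.
The release is announced: Aug 29, 2032 + 14 days = Sep 12, 2032.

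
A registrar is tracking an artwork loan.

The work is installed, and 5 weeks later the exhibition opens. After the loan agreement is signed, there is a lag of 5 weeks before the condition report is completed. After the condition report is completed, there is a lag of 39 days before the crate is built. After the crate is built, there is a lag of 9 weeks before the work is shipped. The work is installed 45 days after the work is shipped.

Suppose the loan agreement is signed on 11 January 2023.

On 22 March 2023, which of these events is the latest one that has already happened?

The condition report is completed

The loan agreement is signed: Jan 11, 2023.
The condition report is completed: Jan 11, 2023 + 5 weeks = Feb 15, 2023.
The crate is built: Feb 15, 2023 + 39 days = Mar 26, 2023.
The work is shipped: Mar 26, 2023 + 9 weeks = May 28, 2023.
The work is installed: May 28, 2023 + 45 days = Jul 12, 2023.
The exhibition opens: Jul 12, 2023 + 5 weeks = Aug 16, 2023.
Mar 22, 2023 falls between when the condition report is completed (Feb 15, 2023) and when the crate is built (Mar 26, 2023).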